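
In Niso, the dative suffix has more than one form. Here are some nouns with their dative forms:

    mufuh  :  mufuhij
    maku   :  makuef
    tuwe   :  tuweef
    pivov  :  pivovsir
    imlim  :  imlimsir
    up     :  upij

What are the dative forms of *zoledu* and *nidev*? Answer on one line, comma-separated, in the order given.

Looking at the final sound of each stem: -ij when the stem ends in a voiceless consonant (*mufuh*, *up*); -sir when the stem ends in a voiced consonant (*pivov*, *imlim*); -ef when the stem ends in a vowel (*maku*, *tuwe*).
The final sound of *zoledu* is /u/, which is a vowel, so the suffix is -ef, giving *zoleduef*.
*nidev* — final sound /v/ (a voiced consonant) → -sir → *nidevsir*.

zoleduef, nidevsir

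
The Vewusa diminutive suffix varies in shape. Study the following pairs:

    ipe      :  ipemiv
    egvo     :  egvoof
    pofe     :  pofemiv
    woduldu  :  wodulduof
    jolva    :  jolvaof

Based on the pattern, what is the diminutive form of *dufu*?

dufuof

The alternation tracks the last vowel of the stem — -miv when the last vowel of the stem is a front vowel (*ipe*, *pofe*); -of when the last vowel of the stem is a back vowel (*egvo*, *woduldu*, *jolva*).
*dufu* — last vowel /u/ (a back vowel) → -of → *dufuof*.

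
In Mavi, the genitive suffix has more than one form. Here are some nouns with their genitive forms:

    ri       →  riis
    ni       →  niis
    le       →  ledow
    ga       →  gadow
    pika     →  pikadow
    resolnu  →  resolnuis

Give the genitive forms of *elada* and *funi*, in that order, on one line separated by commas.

eladadow, funiis

The alternation tracks the last vowel of the stem — -is when the last vowel of the stem is a high vowel (*ri*, *ni*, *resolnu*); -dow when the last vowel of the stem is a non-high vowel (*le*, *ga*, *pika*).
Since the last vowel of *elada* is /a/ (a non-high vowel), it takes -dow, giving *eladadow*.
The last vowel of *funi* is /i/, which is a high vowel, so the suffix is -is, giving *funiis*.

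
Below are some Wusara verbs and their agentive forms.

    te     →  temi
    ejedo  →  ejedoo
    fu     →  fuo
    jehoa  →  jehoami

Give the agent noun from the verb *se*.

semi

The suffix is conditioned by the last vowel: -o when the last vowel of the stem is a rounded vowel (*ejedo*, *fu*); -mi when the last vowel of the stem is an unrounded vowel (*te*, *jehoa*).
*se* — last vowel /e/ (an unrounded vowel) → -mi → *semi*.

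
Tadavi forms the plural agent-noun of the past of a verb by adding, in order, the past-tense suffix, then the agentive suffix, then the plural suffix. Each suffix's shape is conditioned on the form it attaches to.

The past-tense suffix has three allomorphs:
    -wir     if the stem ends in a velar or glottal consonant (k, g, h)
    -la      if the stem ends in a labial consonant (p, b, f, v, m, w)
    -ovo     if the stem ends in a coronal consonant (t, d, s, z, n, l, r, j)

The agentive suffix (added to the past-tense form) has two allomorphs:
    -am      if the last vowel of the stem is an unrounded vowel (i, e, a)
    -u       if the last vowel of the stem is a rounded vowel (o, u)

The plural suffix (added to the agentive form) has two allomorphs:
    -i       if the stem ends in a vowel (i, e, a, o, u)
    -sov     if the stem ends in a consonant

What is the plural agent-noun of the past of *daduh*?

daduhwiramsov

Since the final consonant of *daduh* is /h/ (velar/glottal), it takes -wir, giving *daduhwir*.
The last vowel of the past-tense form *daduhwir* is /i/, which is an unrounded vowel, so the agentive suffix is -am, giving *daduhwiram*.
The agentive form *daduhwiram*: final sound = /m/, a consonant → -sov → *daduhwiramsov*.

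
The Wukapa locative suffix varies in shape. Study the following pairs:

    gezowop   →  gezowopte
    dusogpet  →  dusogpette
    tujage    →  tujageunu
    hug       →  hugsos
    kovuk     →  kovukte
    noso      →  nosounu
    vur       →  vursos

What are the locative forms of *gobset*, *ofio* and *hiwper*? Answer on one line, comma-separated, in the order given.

Looking at the final sound of each stem: -te when the stem ends in a voiceless consonant (*gezowop*, *dusogpet*, *kovuk*); -sos when the stem ends in a voiced consonant (*hug*, *vur*); -unu when the stem ends in a vowel (*tujage*, *noso*).
*gobset*: final sound = /t/, a voiceless consonant → -te → *gobsette*.
*ofio*: final sound = /o/, a vowel → -unu → *ofiounu*.
*hiwper* — final sound /r/ (a voiced consonant) → -sos → *hiwpersos*.

gobsette, ofiounu, hiwpersos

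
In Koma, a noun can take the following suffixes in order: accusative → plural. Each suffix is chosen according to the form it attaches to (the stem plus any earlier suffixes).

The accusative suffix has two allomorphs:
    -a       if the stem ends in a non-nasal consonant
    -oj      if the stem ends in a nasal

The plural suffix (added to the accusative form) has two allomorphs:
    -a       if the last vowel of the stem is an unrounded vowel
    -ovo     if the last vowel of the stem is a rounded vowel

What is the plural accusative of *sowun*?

sowunojovo

The final consonant of *sowun* is /n/, which is a nasal, so the accusative suffix is -oj, giving *sowunoj*.
The accusative form *sowunoj*: last vowel = /o/, a rounded vowel → -ovo → *sowunojovo*.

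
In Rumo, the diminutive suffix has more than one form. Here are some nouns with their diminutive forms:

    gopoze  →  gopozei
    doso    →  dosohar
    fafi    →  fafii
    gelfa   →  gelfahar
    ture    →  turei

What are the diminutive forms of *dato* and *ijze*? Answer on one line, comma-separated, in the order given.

The pattern is front/back vowel harmony: -i when the last vowel of the stem is a front vowel (*gopoze*, *fafi*, *ture*); -har when the last vowel of the stem is a back vowel (*doso*, *gelfa*).
The last vowel of *dato* is /o/, which is a back vowel, so the suffix is -har, giving *datohar*.
*ijze* — last vowel /e/ (a front vowel) → -i → *ijzei*.

datohar, ijzei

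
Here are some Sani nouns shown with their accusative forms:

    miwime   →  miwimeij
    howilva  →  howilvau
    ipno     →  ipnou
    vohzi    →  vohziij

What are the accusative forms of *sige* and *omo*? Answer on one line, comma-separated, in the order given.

sigeij, omou

The pattern is front/back vowel harmony: -ij when the last vowel of the stem is a front vowel (*miwime*, *vohzi*); -u when the last vowel of the stem is a back vowel (*howilva*, *ipno*).
*sige*: last vowel = /e/, a front vowel → -ij → *sigeij*.
The last vowel of *omo* is /o/, which is a back vowel, so the suffix is -u, giving *omou*.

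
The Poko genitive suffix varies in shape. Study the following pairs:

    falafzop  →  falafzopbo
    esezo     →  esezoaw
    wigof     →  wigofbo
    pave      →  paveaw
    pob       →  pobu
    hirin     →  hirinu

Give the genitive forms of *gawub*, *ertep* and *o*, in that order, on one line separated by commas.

Looking at the final sound of each stem: -bo when the stem ends in a voiceless consonant (*falafzop*, *wigof*); -u when the stem ends in a voiced consonant (*pob*, *hirin*); -aw when the stem ends in a vowel (*esezo*, *pave*).
*gawub*: final sound = /b/, a voiced consonant → -u → *gawubu*.
*ertep* — final sound /p/ (a voiceless consonant) → -bo → *ertepbo*.
*o* — final sound /o/ (a vowel) → -aw → *oaw*.

gawubu, ertepbo, oaw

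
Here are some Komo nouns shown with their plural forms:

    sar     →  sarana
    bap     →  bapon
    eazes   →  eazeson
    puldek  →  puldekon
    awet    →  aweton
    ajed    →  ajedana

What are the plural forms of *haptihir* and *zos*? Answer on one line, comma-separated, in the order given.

haptihirana, zoson

The alternation tracks the final consonant of the stem — -on when the stem ends in a voiceless consonant (*bap*, *eazes*, *puldek*, *awet*); -ana when the stem ends in a voiced consonant (*sar*, *ajed*).
The final consonant of *haptihir* is /r/, which is voiced, so the suffix is -ana, giving *haptihirana*.
The final consonant of *zos* is /s/, which is voiceless, so the suffix is -on, giving *zoson*.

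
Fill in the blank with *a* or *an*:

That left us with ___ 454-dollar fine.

The indefinite article is chosen by the initial *sound* of the following word, not its spelling.
The number *454* is spoken "four hundred …", beginning with /fɔr/ — a consonant sound.
So the article is *a*: That left us with a 454-dollar fine.

a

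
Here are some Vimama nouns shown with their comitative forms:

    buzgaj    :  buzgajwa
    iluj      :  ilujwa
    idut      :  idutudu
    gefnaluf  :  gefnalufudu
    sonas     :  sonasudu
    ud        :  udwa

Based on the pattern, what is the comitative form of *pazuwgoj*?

The suffix is conditioned by the final consonant: -udu when the stem ends in a voiceless consonant (*idut*, *gefnaluf*, *sonas*); -wa when the stem ends in a voiced consonant (*buzgaj*, *iluj*, *ud*).
The final consonant of *pazuwgoj* is /j/, which is voiced, so the suffix is -wa, giving *pazuwgojwa*.

pazuwgojwa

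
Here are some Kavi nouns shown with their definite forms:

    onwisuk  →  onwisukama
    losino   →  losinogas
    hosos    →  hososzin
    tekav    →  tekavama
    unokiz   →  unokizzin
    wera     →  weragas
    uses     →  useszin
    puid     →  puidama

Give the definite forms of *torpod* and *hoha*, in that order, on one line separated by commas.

Looking at the final sound of each stem: -zin when the stem ends in a sibilant (*hosos*, *unokiz*, *uses*); -ama when the stem ends in a non-sibilant consonant (*onwisuk*, *tekav*, *puid*); -gas when the stem ends in a vowel (*losino*, *wera*).
The final sound of *torpod* is /d/, which is a non-sibilant consonant, so the suffix is -ama, giving *torpodama*.
Since the final sound of *hoha* is /a/ (a vowel), it takes -gas, giving *hohagas*.

torpodama, hohagas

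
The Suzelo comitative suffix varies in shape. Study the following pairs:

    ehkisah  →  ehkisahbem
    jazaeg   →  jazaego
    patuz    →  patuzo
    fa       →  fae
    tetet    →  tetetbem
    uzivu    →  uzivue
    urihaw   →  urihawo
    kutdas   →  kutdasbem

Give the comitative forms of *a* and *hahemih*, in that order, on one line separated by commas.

ae, hahemihbem

The suffix is conditioned by the final sound: -bem when the stem ends in a voiceless consonant (*ehkisah*, *tetet*, *kutdas*); -o when the stem ends in a voiced consonant (*jazaeg*, *patuz*, *urihaw*); -e when the stem ends in a vowel (*fa*, *uzivu*).
Since the final sound of *a* is /a/ (a vowel), it takes -e, giving *ae*.
The final sound of *hahemih* is /h/, which is a voiceless consonant, so the suffix is -bem, giving *hahemihbem*.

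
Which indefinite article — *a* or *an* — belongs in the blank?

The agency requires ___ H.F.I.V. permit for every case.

The indefinite article is chosen by the initial *sound* of the following word, not its spelling.
The initialism *H.F.I.V.* is read letter by letter; the first letter, H, is pronounced /eɪtʃ/, which begins with a vowel sound.
So the article is *an*: The agency requires an H.F.I.V. permit for every case.

an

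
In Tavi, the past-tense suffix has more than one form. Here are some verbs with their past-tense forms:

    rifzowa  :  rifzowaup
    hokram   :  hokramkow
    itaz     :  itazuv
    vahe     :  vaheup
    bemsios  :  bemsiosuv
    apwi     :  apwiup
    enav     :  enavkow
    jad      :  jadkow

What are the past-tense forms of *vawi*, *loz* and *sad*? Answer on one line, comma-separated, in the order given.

vawiup, lozuv, sadkow

The suffix is conditioned by the final sound: -uv when the stem ends in a sibilant (*itaz*, *bemsios*); -kow when the stem ends in a non-sibilant consonant (*hokram*, *enav*, *jad*); -up when the stem ends in a vowel (*rifzowa*, *vahe*, *apwi*).
*vawi*: final sound = /i/, a vowel → -up → *vawiup*.
*loz* — final sound /z/ (a sibilant) → -uv → *lozuv*.
Since the final sound of *sad* is /d/ (a non-sibilant consonant), it takes -kow, giving *sadkow*.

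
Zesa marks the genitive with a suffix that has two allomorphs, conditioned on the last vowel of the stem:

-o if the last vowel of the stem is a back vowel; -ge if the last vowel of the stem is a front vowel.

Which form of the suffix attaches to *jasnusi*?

-ge

The last vowel of *jasnusi* is /i/, which is a front vowel, so the suffix is -ge.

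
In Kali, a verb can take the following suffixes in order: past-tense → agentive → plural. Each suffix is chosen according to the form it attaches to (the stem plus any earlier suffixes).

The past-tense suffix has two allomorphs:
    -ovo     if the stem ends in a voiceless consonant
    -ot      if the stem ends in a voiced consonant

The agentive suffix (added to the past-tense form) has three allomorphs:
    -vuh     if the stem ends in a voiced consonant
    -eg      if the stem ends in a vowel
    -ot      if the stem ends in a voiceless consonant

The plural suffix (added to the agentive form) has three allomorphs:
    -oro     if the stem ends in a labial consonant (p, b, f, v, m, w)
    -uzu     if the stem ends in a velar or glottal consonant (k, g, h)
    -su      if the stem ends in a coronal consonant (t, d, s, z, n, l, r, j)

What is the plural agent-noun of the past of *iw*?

iwototsu

The final consonant of *iw* is /w/, which is voiced, so the past-tense suffix is -ot, giving *iwot*.
The past-tense form *iwot*: final sound = /t/, a voiceless consonant → -ot → *iwotot*.
Since the final consonant of the agentive form *iwotot* is /t/ (coronal), it takes -su, giving *iwototsu*.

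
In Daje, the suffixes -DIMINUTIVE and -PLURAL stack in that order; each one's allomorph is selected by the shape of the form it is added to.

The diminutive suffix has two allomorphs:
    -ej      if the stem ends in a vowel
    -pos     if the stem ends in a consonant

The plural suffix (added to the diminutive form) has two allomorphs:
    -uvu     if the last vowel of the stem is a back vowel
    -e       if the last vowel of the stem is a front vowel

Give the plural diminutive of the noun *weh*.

The final sound of *weh* is /h/, which is a consonant, so the diminutive suffix is -pos, giving *wehpos*.
The last vowel of the diminutive form *wehpos* is /o/, which is a back vowel, so the plural suffix is -uvu, giving *wehposuvu*.

wehposuvu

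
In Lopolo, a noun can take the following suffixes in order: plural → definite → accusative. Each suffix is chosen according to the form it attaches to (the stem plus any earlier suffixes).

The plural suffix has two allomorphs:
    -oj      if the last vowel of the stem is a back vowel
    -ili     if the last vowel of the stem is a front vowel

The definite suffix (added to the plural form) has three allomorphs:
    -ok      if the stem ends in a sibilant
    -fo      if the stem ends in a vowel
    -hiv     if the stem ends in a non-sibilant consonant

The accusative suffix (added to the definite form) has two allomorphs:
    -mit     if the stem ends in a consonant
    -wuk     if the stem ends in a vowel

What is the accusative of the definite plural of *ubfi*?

The last vowel of *ubfi* is /i/, which is a front vowel, so the plural suffix is -ili, giving *ubfiili*.
Since the final sound of the plural form *ubfiili* is /i/ (a vowel), it takes -fo, giving *ubfiilifo*.
The definite form *ubfiilifo* — final sound /o/ (a vowel) → -wuk → *ubfiilifowuk*.

ubfiilifowuk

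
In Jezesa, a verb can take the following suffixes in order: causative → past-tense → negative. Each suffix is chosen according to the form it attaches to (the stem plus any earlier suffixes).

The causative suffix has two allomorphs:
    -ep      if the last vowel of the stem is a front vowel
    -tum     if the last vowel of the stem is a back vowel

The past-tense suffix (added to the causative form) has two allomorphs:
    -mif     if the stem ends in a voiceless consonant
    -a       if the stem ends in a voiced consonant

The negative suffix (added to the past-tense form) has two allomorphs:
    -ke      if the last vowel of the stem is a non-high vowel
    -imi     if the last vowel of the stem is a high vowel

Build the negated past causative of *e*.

The last vowel of *e* is /e/, which is a front vowel, so the causative suffix is -ep, giving *eep*.
Since the final consonant of the causative form *eep* is /p/ (voiceless), it takes -mif, giving *eepmif*.
The past-tense form *eepmif* — last vowel /i/ (a high vowel) → -imi → *eepmifimi*.

eepmifimi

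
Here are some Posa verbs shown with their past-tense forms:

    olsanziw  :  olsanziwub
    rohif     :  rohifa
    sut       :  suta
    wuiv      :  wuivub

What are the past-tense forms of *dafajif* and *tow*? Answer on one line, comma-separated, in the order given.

dafajifa, towub

The alternation tracks the final consonant of the stem — -a when the stem ends in a voiceless consonant (*rohif*, *sut*); -ub when the stem ends in a voiced consonant (*olsanziw*, *wuiv*).
The final consonant of *dafajif* is /f/, which is voiceless, so the suffix is -a, giving *dafajifa*.
The final consonant of *tow* is /w/, which is voiced, so the suffix is -ub, giving *towub*.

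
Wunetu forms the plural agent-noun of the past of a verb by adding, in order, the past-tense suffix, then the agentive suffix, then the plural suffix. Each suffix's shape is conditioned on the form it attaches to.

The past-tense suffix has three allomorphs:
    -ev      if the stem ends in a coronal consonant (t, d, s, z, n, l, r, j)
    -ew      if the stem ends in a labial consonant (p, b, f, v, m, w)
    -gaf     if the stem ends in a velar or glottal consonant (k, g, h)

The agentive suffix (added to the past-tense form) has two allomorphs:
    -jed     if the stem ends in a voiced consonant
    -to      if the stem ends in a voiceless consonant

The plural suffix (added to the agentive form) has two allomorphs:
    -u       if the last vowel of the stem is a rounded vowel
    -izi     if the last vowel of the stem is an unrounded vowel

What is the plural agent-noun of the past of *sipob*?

sipobewjedizi

*sipob* — final consonant /b/ (labial) → -ew → *sipobew*.
Since the final consonant of the past-tense form *sipobew* is /w/ (voiced), it takes -jed, giving *sipobewjed*.
The agentive form *sipobewjed* — last vowel /e/ (an unrounded vowel) → -izi → *sipobewjedizi*.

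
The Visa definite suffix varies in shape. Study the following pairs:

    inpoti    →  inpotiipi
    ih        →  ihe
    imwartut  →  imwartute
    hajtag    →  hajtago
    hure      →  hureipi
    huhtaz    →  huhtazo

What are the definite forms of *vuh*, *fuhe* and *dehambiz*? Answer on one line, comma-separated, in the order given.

vuhe, fuheipi, dehambizo

The alternation tracks the final sound of the stem — -e when the stem ends in a voiceless consonant (*ih*, *imwartut*); -o when the stem ends in a voiced consonant (*hajtag*, *huhtaz*); -ipi when the stem ends in a vowel (*inpoti*, *hure*).
*vuh* — final sound /h/ (a voiceless consonant) → -e → *vuhe*.
Since the final sound of *fuhe* is /e/ (a vowel), it takes -ipi, giving *fuheipi*.
*dehambiz* — final sound /z/ (a voiced consonant) → -o → *dehambizo*.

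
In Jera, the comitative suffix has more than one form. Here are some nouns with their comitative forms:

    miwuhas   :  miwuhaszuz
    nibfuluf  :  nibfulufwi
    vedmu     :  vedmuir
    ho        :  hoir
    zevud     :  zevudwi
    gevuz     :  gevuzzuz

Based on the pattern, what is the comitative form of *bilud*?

biludwi

Looking at the final sound of each stem: -zuz when the stem ends in a sibilant (*miwuhas*, *gevuz*); -wi when the stem ends in a non-sibilant consonant (*nibfuluf*, *zevud*); -ir when the stem ends in a vowel (*vedmu*, *ho*).
*bilud*: final sound = /d/, a non-sibilant consonant → -wi → *biludwi*.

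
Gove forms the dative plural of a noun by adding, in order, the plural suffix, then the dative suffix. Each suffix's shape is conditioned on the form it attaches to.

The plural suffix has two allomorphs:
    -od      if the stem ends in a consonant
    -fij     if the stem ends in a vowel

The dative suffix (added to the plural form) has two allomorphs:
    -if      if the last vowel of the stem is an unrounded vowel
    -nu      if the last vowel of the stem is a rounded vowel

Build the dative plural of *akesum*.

akesumodnu

*akesum* — final sound /m/ (a consonant) → -od → *akesumod*.
Since the last vowel of the plural form *akesumod* is /o/ (a rounded vowel), it takes -nu, giving *akesumodnu*.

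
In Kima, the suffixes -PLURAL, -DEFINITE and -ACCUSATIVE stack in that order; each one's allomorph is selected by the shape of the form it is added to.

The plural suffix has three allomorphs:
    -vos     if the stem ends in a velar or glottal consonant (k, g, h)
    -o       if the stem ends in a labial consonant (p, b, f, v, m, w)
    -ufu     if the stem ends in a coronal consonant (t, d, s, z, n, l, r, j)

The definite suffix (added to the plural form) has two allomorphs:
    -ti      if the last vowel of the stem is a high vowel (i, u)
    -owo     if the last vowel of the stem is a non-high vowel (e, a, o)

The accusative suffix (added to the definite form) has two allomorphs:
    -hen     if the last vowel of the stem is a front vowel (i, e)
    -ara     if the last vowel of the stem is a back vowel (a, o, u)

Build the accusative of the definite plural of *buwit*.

buwitufutihen

*buwit*: final consonant = /t/, coronal → -ufu → *buwitufu*.
The plural form *buwitufu* — last vowel /u/ (a high vowel) → -ti → *buwitufuti*.
The definite form *buwitufuti*: last vowel = /i/, a front vowel → -hen → *buwitufutihen*.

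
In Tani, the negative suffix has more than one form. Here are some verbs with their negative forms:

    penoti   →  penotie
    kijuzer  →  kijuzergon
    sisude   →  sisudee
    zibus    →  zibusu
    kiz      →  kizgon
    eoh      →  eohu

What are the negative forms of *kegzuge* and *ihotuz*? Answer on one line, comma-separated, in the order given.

The pattern is voicing of the final sound: -u when the stem ends in a voiceless consonant (*zibus*, *eoh*); -gon when the stem ends in a voiced consonant (*kijuzer*, *kiz*); -e when the stem ends in a vowel (*penoti*, *sisude*).
The final sound of *kegzuge* is /e/, which is a vowel, so the suffix is -e, giving *kegzugee*.
The final sound of *ihotuz* is /z/, which is a voiced consonant, so the suffix is -gon, giving *ihotuzgon*.

kegzugee, ihotuzgon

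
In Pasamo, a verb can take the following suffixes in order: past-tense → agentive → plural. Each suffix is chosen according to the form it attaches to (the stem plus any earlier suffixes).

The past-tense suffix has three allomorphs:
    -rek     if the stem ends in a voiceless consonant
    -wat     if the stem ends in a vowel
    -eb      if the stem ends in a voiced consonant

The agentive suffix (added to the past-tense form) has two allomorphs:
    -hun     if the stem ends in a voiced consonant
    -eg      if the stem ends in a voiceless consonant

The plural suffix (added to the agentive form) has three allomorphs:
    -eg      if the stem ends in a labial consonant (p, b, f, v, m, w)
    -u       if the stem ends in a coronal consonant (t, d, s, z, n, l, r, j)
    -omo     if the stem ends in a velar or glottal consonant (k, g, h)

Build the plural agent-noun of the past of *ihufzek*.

ihufzekrekegomo

*ihufzek*: final sound = /k/, a voiceless consonant → -rek → *ihufzekrek*.
The final consonant of the past-tense form *ihufzekrek* is /k/, which is voiceless, so the agentive suffix is -eg, giving *ihufzekrekeg*.
The agentive form *ihufzekrekeg* — final consonant /g/ (velar/glottal) → -omo → *ihufzekrekegomo*.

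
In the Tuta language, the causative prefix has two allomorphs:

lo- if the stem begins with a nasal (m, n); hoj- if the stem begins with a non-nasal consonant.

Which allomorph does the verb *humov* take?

Since the first consonant of *humov* is /h/ (non-nasal), it takes hoj-.

hoj-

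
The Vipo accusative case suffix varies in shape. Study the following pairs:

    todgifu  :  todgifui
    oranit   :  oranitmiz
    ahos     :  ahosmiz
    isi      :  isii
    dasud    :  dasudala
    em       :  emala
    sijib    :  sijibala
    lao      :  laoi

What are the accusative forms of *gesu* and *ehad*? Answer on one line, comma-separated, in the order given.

Looking at the final sound of each stem: -miz when the stem ends in a voiceless consonant (*oranit*, *ahos*); -ala when the stem ends in a voiced consonant (*dasud*, *em*, *sijib*); -i when the stem ends in a vowel (*todgifu*, *isi*, *lao*).
*gesu* — final sound /u/ (a vowel) → -i → *gesui*.
The final sound of *ehad* is /d/, which is a voiced consonant, so the suffix is -ala, giving *ehadala*.

gesui, ehadala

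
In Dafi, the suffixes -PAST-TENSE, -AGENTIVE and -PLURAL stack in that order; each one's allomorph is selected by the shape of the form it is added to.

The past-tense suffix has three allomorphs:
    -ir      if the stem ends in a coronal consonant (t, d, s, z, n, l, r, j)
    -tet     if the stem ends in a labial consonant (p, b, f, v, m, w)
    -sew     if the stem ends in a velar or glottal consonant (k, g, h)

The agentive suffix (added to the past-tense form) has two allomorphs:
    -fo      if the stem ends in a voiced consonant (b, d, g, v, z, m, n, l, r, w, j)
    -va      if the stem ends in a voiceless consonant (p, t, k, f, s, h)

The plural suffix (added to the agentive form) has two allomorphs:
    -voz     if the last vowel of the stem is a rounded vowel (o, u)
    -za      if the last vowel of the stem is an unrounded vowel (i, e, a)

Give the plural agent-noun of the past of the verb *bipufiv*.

The final consonant of *bipufiv* is /v/, which is labial, so the past-tense suffix is -tet, giving *bipufivtet*.
The past-tense form *bipufivtet* — final consonant /t/ (voiceless) → -va → *bipufivtetva*.
The last vowel of the agentive form *bipufivtetva* is /a/, which is an unrounded vowel, so the plural suffix is -za, giving *bipufivtetvaza*.

bipufivtetvaza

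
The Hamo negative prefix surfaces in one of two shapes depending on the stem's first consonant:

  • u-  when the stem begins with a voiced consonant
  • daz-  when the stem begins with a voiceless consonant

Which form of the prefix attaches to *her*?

*her*: first consonant = /h/, voiceless → daz-.

daz-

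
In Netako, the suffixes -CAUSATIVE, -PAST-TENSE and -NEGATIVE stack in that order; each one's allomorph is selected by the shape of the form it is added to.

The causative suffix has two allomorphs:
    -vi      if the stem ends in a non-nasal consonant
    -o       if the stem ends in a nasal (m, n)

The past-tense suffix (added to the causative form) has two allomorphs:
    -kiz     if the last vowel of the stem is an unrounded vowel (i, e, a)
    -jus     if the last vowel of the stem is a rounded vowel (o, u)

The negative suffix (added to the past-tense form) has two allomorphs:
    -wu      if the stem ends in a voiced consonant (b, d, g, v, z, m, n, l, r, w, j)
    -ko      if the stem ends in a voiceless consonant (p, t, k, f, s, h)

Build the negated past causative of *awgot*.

awgotvikizwu

*awgot*: final consonant = /t/, non-nasal → -vi → *awgotvi*.
Since the last vowel of the causative form *awgotvi* is /i/ (an unrounded vowel), it takes -kiz, giving *awgotvikiz*.
The final consonant of the past-tense form *awgotvikiz* is /z/, which is voiced, so the negative suffix is -wu, giving *awgotvikizwu*.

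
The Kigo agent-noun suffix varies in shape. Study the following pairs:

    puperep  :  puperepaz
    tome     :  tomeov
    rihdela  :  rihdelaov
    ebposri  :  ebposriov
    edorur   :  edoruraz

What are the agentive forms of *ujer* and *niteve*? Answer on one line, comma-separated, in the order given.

ujeraz, niteveov

The alternation tracks the final sound of the stem — -az when the stem ends in a consonant (*puperep*, *edorur*); -ov when the stem ends in a vowel (*tome*, *rihdela*, *ebposri*).
*ujer* — final sound /r/ (a consonant) → -az → *ujeraz*.
*niteve*: final sound = /e/, a vowel → -ov → *niteveov*.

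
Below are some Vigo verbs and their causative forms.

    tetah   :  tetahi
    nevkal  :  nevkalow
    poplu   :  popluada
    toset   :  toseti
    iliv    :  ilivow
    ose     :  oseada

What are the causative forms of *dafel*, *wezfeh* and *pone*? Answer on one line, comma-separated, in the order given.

dafelow, wezfehi, poneada

Looking at the final sound of each stem: -i when the stem ends in a voiceless consonant (*tetah*, *toset*); -ow when the stem ends in a voiced consonant (*nevkal*, *iliv*); -ada when the stem ends in a vowel (*poplu*, *ose*).
*dafel* — final sound /l/ (a voiced consonant) → -ow → *dafelow*.
*wezfeh* — final sound /h/ (a voiceless consonant) → -i → *wezfehi*.
Since the final sound of *pone* is /e/ (a vowel), it takes -ada, giving *poneada*.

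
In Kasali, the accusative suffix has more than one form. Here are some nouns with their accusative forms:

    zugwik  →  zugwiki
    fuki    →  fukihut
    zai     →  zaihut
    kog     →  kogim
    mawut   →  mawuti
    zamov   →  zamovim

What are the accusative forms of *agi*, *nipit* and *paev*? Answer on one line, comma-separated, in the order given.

agihut, nipiti, paevim

The suffix is conditioned by the final sound: -i when the stem ends in a voiceless consonant (*zugwik*, *mawut*); -im when the stem ends in a voiced consonant (*kog*, *zamov*); -hut when the stem ends in a vowel (*fuki*, *zai*).
*agi* — final sound /i/ (a vowel) → -hut → *agihut*.
Since the final sound of *nipit* is /t/ (a voiceless consonant), it takes -i, giving *nipiti*.
*paev* — final sound /v/ (a voiced consonant) → -im → *paevim*.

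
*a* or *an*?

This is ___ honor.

The indefinite article is chosen by the initial *sound* of the following word, not its spelling.
*honor* begins with the sound /ɒ/ (silent h) — a vowel sound.
So the article is *an*: This is an honor.

an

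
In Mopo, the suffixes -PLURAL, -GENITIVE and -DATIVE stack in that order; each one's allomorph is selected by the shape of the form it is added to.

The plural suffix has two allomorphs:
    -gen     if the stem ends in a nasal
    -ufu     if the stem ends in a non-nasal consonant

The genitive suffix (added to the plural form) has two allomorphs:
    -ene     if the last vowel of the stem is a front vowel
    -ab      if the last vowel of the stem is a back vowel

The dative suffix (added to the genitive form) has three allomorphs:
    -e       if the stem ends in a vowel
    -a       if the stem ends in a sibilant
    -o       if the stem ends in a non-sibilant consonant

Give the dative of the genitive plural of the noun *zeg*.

*zeg*: final consonant = /g/, non-nasal → -ufu → *zegufu*.
The plural form *zegufu*: last vowel = /u/, a back vowel → -ab → *zegufuab*.
The genitive form *zegufuab*: final sound = /b/, a non-sibilant consonant → -o → *zegufuabo*.

zegufuabo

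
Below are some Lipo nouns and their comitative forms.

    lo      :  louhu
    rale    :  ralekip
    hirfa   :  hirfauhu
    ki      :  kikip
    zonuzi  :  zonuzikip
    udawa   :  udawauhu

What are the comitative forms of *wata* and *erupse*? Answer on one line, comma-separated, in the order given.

watauhu, erupsekip

The suffix is conditioned by the last vowel: -kip when the last vowel of the stem is a front vowel (*rale*, *ki*, *zonuzi*); -uhu when the last vowel of the stem is a back vowel (*lo*, *hirfa*, *udawa*).
*wata* — last vowel /a/ (a back vowel) → -uhu → *watauhu*.
The last vowel of *erupse* is /e/, which is a front vowel, so the suffix is -kip, giving *erupsekip*.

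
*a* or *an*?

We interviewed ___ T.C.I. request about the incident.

The indefinite article is chosen by the initial *sound* of the following word, not its spelling.
The initialism *T.C.I.* is read letter by letter; the first letter, T, is pronounced /tiː/, which begins with a consonant sound.
So the article is *a*: We interviewed a T.C.I. request about the incident.

a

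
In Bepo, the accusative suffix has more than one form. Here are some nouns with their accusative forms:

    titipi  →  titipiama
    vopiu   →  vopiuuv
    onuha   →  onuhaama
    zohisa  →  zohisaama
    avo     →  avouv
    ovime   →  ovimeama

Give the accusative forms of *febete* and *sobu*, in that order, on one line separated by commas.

The suffix is conditioned by the last vowel: -uv when the last vowel of the stem is a rounded vowel (*vopiu*, *avo*); -ama when the last vowel of the stem is an unrounded vowel (*titipi*, *onuha*, *zohisa*, *ovime*).
The last vowel of *febete* is /e/, which is an unrounded vowel, so the suffix is -ama, giving *febeteama*.
Since the last vowel of *sobu* is /u/ (a rounded vowel), it takes -uv, giving *sobuuv*.

febeteama, sobuuv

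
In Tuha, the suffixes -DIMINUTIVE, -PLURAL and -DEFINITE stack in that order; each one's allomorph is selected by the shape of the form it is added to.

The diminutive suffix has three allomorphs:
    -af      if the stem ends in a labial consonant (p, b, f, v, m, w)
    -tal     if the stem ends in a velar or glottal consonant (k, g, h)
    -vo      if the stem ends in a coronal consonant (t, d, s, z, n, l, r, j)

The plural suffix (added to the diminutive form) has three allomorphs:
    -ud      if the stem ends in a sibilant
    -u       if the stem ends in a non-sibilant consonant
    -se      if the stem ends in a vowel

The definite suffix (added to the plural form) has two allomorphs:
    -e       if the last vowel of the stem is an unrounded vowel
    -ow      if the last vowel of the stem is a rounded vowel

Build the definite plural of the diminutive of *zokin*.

zokinvosee

*zokin*: final consonant = /n/, coronal → -vo → *zokinvo*.
The diminutive form *zokinvo*: final sound = /o/, a vowel → -se → *zokinvose*.
Since the last vowel of the plural form *zokinvose* is /e/ (an unrounded vowel), it takes -e, giving *zokinvosee*.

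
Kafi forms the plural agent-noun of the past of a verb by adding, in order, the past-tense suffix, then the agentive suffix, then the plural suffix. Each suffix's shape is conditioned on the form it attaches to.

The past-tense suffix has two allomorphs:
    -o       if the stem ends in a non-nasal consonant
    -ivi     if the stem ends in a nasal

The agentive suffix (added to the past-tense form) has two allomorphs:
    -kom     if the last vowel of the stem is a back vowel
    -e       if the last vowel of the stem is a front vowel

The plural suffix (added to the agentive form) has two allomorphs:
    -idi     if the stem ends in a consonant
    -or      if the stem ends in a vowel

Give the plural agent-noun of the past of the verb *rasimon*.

Since the final consonant of *rasimon* is /n/ (a nasal), it takes -ivi, giving *rasimonivi*.
Since the last vowel of the past-tense form *rasimonivi* is /i/ (a front vowel), it takes -e, giving *rasimonivie*.
The final sound of the agentive form *rasimonivie* is /e/, which is a vowel, so the plural suffix is -or, giving *rasimonivieor*.

rasimonivieor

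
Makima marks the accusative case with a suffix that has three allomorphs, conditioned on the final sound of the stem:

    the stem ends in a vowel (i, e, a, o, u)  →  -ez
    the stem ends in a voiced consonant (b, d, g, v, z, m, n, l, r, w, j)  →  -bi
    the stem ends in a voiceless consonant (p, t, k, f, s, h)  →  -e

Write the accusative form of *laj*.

The final sound of *laj* is /j/, which is a voiced consonant, so the suffix is -bi, giving *lajbi*.

lajbi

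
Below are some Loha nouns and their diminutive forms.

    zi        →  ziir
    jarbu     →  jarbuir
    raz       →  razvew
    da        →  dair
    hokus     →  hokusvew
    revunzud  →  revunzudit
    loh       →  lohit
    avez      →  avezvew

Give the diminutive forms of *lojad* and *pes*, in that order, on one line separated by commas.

lojadit, pesvew

The alternation tracks the final sound of the stem — -vew when the stem ends in a sibilant (*raz*, *hokus*, *avez*); -it when the stem ends in a non-sibilant consonant (*revunzud*, *loh*); -ir when the stem ends in a vowel (*zi*, *jarbu*, *da*).
*lojad* — final sound /d/ (a non-sibilant consonant) → -it → *lojadit*.
*pes*: final sound = /s/, a sibilant → -vew → *pesvew*.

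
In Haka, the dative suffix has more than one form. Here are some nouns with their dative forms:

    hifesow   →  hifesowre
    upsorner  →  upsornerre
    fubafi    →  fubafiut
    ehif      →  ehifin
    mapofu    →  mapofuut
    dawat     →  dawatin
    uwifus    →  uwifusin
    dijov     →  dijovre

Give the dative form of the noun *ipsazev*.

The alternation tracks the final sound of the stem — -in when the stem ends in a voiceless consonant (*ehif*, *dawat*, *uwifus*); -re when the stem ends in a voiced consonant (*hifesow*, *upsorner*, *dijov*); -ut when the stem ends in a vowel (*fubafi*, *mapofu*).
The final sound of *ipsazev* is /v/, which is a voiced consonant, so the suffix is -re, giving *ipsazevre*.

ipsazevre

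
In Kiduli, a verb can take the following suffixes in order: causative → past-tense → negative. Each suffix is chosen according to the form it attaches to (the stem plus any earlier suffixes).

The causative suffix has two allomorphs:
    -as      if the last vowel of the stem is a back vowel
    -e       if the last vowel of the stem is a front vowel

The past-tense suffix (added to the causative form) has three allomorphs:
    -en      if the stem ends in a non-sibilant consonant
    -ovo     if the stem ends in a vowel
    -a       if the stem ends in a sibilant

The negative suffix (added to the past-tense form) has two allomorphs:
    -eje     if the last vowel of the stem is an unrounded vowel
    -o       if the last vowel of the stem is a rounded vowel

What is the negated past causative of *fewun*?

fewunasaeje

The last vowel of *fewun* is /u/, which is a back vowel, so the causative suffix is -as, giving *fewunas*.
The causative form *fewunas* — final sound /s/ (a sibilant) → -a → *fewunasa*.
The past-tense form *fewunasa* — last vowel /a/ (an unrounded vowel) → -eje → *fewunasaeje*.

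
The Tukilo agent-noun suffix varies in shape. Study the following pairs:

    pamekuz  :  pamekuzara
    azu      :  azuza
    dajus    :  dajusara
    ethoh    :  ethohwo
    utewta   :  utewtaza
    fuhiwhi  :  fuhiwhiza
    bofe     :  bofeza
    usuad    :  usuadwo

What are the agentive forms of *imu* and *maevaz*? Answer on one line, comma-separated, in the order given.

imuza, maevazara

The pattern is sibilance of the final sound: -ara when the stem ends in a sibilant (*pamekuz*, *dajus*); -wo when the stem ends in a non-sibilant consonant (*ethoh*, *usuad*); -za when the stem ends in a vowel (*azu*, *utewta*, *fuhiwhi*, *bofe*).
*imu* — final sound /u/ (a vowel) → -za → *imuza*.
*maevaz* — final sound /z/ (a sibilant) → -ara → *maevazara*.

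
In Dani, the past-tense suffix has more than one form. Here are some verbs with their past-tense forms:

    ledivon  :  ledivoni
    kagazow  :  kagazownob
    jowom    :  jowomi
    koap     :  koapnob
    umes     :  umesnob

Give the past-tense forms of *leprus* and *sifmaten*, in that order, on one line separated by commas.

The alternation tracks the final consonant of the stem — -i when the stem ends in a nasal (*ledivon*, *jowom*); -nob when the stem ends in a non-nasal consonant (*kagazow*, *koap*, *umes*).
The final consonant of *leprus* is /s/, which is non-nasal, so the suffix is -nob, giving *leprusnob*.
*sifmaten*: final consonant = /n/, a nasal → -i → *sifmateni*.

leprusnob, sifmateni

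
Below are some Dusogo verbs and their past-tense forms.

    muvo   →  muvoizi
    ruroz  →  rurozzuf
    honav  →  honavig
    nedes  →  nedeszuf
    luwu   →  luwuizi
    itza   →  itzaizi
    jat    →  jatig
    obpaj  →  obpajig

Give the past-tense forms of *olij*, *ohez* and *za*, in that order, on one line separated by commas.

The suffix is conditioned by the final sound: -zuf when the stem ends in a sibilant (*ruroz*, *nedes*); -ig when the stem ends in a non-sibilant consonant (*honav*, *jat*, *obpaj*); -izi when the stem ends in a vowel (*muvo*, *luwu*, *itza*).
*olij* — final sound /j/ (a non-sibilant consonant) → -ig → *olijig*.
*ohez*: final sound = /z/, a sibilant → -zuf → *ohezzuf*.
The final sound of *za* is /a/, which is a vowel, so the suffix is -izi, giving *zaizi*.

olijig, ohezzuf, zaizi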